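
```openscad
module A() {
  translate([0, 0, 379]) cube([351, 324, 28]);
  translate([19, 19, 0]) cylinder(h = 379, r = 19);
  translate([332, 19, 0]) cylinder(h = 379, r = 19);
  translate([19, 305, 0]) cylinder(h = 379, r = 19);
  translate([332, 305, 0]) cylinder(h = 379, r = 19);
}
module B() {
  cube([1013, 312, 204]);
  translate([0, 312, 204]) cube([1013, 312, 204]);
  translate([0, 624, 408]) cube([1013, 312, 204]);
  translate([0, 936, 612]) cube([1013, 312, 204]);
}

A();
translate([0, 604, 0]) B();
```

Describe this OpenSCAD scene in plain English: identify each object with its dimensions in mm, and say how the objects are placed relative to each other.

A is a simple wooden stool: a rectangular seat 351 mm (x) by 324 mm (y), 28 mm thick, top face at z = 407 mm, on four round legs, each 38 mm in diameter. The legs rest on z = 0, each leg's axis is inset half a diameter from the nearest pair of seat edges (so the leg's bounding box is flush with the corner).

B is a straight staircase of 4 solid steps. Each step is 1013 mm wide (x), 312 mm deep (y, the going) and 204 mm tall (the rise). The first step rests on the floor; each subsequent step sits one going further in +y and one rise higher in +z, directly behind and above the previous step with no overlap.

The staircase is on the floor beside the stool on its +y side.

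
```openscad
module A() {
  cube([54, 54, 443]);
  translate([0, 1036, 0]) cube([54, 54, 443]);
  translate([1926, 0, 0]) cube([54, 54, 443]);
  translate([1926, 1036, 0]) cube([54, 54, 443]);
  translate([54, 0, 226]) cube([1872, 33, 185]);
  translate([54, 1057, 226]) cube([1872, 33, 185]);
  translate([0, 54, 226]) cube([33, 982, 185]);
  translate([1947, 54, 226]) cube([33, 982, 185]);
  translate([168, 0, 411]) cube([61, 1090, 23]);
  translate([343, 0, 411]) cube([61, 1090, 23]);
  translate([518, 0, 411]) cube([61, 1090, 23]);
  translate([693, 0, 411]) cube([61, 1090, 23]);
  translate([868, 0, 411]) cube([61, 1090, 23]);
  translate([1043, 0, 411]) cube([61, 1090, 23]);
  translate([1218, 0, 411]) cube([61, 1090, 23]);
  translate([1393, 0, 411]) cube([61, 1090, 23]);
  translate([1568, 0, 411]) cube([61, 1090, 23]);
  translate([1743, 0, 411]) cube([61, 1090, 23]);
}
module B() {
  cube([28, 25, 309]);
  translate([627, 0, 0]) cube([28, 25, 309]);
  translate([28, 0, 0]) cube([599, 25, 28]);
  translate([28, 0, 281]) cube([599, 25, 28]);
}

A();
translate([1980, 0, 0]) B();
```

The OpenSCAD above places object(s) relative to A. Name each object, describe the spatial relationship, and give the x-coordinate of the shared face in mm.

The bed frame's +x face and the picture frame's −x face are both at x = 1980 mm.

A is a bed frame. B is a picture frame. The picture frame is against the bed frame's +x side, with their −y faces flush. The x-coordinate of the shared face is 1980 mm.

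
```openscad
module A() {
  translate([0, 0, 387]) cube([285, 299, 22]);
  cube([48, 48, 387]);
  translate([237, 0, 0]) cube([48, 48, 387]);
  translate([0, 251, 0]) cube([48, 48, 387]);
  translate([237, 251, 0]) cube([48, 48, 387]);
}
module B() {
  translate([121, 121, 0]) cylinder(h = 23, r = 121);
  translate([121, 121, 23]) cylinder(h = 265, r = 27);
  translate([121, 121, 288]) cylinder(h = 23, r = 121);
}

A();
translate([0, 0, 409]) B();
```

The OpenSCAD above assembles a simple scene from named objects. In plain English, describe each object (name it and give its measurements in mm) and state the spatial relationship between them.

A is a four-legged stool. The seat is 285×299 mm, 22 mm thick, top at z = 409 mm. It stands on four square legs, each 48×48 mm in cross-section, from z = 0 to the seat underside, each flush with a corner of the seat.

B is a spool: two coaxial disc flanges of radius 121 mm and thickness 23 mm, joined by a core cylinder of radius 27 mm and height 265 mm. The lower flange rests on z = 0 and the three cylinders share a vertical axis.

The spool is on top of the stool.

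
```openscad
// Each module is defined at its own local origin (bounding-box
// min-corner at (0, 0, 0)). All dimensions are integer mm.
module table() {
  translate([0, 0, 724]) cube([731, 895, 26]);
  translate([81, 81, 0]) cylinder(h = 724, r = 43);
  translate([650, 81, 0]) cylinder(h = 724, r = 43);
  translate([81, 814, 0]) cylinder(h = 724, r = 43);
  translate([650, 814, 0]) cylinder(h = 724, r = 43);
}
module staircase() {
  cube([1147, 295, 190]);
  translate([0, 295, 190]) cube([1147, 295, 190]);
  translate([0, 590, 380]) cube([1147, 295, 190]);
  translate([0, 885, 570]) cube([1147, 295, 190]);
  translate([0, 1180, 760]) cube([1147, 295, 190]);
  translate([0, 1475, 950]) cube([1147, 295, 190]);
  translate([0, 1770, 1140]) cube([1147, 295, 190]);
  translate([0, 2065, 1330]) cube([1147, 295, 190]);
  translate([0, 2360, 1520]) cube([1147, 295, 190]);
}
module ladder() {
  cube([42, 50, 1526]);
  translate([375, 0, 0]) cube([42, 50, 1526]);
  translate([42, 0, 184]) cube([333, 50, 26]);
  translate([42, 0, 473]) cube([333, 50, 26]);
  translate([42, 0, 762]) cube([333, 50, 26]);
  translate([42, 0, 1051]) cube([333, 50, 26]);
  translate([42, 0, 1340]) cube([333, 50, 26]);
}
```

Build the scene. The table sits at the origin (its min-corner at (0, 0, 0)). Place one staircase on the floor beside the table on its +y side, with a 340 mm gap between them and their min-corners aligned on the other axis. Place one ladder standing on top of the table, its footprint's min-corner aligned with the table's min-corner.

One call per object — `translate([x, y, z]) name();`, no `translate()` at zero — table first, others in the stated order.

table();
translate([0, 1235, 0]) staircase();
translate([0, 0, 750]) ladder();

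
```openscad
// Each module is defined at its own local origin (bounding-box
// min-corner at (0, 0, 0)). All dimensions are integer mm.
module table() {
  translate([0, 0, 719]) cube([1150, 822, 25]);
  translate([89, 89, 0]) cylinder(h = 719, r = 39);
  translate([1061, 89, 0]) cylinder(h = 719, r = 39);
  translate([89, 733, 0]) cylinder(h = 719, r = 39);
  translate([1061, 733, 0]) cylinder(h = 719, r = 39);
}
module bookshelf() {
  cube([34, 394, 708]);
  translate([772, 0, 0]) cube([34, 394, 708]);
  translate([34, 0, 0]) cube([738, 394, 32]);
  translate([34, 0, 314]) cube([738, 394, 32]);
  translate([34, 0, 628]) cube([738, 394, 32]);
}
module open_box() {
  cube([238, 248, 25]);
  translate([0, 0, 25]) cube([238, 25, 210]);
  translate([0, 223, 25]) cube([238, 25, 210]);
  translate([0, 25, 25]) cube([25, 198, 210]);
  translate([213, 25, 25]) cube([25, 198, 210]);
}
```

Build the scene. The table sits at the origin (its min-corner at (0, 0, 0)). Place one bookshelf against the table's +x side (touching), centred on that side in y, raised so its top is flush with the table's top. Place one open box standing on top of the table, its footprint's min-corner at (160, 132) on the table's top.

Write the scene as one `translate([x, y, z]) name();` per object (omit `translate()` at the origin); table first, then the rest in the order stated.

table();
translate([1150, 214, 36]) bookshelf();
translate([160, 132, 744]) open_box();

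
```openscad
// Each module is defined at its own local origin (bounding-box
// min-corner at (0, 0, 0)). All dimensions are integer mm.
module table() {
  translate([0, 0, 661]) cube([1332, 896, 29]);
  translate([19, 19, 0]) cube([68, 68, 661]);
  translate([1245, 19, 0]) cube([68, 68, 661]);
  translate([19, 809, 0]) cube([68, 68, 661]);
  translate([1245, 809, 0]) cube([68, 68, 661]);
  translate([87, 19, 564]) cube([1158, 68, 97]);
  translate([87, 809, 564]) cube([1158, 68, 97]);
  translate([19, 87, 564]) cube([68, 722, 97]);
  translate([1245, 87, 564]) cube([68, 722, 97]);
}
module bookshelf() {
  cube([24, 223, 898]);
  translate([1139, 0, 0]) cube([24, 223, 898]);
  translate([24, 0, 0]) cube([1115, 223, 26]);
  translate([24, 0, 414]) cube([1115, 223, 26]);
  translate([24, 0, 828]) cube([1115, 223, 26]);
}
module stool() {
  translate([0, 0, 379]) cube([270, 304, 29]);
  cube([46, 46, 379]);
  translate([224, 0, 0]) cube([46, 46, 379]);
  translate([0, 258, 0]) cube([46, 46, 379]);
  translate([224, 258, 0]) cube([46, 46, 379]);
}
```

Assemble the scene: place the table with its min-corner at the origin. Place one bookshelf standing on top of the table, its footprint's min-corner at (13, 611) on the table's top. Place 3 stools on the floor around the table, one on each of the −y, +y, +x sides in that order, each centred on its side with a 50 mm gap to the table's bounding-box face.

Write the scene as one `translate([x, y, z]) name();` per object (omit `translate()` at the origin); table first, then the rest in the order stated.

table();
translate([13, 611, 690]) bookshelf();
translate([531, -354, 0]) stool();
translate([531, 946, 0]) stool();
translate([1382, 296, 0]) stool();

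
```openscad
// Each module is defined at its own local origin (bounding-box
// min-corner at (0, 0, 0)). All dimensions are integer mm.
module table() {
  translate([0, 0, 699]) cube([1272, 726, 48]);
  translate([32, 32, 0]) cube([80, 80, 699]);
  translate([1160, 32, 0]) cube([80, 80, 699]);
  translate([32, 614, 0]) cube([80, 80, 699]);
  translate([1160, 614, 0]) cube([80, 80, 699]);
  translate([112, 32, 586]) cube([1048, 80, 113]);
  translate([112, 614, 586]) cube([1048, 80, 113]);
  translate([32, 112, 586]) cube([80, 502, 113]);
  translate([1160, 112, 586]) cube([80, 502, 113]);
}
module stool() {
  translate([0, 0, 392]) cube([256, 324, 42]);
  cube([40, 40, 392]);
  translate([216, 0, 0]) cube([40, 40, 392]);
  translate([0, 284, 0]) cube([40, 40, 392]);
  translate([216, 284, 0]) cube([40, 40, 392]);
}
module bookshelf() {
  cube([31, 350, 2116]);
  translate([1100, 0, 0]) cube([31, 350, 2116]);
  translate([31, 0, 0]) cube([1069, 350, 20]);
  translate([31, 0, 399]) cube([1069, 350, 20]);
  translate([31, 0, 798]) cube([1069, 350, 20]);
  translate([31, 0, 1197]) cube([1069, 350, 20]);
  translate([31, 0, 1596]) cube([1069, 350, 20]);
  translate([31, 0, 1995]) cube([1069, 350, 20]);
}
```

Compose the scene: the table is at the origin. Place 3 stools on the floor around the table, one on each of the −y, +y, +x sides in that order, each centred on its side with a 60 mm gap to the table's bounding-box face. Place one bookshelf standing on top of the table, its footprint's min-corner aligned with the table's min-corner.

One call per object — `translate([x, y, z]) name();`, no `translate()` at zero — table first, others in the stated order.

table();
translate([508, -384, 0]) stool();
translate([508, 786, 0]) stool();
translate([1332, 201, 0]) stool();
translate([0, 0, 747]) bookshelf();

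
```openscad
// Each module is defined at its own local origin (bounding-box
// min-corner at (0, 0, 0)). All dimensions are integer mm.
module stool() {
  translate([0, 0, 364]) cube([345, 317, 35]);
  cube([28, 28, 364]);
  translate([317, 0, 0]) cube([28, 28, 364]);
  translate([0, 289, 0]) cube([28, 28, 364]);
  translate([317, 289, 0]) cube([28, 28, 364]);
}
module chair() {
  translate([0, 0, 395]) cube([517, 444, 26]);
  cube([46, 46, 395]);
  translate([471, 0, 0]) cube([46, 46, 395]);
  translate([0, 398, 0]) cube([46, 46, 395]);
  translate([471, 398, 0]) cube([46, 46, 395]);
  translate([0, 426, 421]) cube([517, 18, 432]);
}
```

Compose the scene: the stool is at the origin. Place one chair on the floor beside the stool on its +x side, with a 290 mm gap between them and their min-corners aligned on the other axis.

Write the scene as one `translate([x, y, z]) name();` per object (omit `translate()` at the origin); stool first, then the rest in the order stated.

stool();
translate([635, 0, 0]) chair();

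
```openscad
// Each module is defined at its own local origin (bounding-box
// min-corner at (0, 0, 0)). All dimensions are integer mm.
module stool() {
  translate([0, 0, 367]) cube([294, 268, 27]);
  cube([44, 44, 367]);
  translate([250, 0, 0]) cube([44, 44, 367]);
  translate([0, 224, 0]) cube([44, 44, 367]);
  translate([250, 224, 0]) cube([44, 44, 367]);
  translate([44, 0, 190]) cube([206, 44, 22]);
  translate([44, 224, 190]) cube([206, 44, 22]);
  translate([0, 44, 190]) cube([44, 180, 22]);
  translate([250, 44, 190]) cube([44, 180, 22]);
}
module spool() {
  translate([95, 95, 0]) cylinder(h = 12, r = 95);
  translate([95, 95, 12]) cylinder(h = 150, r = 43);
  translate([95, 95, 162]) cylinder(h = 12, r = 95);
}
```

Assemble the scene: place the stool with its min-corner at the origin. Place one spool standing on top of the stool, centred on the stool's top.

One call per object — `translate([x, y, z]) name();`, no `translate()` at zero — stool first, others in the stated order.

stool();
translate([52, 39, 394]) spool();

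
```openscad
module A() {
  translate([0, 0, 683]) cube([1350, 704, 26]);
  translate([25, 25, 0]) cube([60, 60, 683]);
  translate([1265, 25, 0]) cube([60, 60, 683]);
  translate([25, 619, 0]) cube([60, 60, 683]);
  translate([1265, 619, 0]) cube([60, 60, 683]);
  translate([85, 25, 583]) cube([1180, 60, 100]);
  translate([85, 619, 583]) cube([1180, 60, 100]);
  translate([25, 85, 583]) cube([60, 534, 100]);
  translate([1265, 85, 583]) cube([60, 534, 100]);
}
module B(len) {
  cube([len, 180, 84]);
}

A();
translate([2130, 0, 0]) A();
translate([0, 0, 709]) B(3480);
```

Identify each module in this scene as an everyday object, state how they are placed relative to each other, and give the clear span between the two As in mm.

A is a table. B is a beam. A beam spans the tops of two tables. The clear span between the two tables is 780 mm.

Second table starts at x = 2130; first ends at x = 1350; clear span = 2130 − 1350 = 780 mm.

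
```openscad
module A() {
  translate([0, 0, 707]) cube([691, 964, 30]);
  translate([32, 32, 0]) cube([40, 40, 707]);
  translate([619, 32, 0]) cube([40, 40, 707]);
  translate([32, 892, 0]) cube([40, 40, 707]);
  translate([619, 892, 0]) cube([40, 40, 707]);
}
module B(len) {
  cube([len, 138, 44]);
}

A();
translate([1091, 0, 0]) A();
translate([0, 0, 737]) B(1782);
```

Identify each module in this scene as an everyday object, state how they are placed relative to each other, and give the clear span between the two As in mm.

A is a table. B is a beam. A beam spans the tops of two tables. The clear span between the two tables is 400 mm.

Second table starts at x = 1091; first ends at x = 691; clear span = 1091 − 691 = 400 mm.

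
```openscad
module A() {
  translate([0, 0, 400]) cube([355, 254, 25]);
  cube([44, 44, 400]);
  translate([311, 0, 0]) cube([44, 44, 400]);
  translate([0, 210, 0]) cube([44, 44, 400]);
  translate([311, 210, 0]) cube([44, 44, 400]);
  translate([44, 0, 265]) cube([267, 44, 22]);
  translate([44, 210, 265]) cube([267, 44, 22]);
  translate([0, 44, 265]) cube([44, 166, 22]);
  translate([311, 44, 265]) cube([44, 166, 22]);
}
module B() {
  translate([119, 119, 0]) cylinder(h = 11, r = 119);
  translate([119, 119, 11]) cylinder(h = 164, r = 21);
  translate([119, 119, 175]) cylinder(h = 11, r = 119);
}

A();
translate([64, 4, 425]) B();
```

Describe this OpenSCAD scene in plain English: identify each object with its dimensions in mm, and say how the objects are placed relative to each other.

A is a four-legged stool. The seat is 355×254 mm, 25 mm thick, top at z = 425 mm. It stands on four square legs, each 44×44 mm in cross-section, from z = 0 to the seat underside, each flush with a corner of the seat. Four stretchers, 44 mm wide and 22 mm tall, connect adjacent legs with their undersides at z = 265 mm, each running between the inner faces of the legs it joins and aligned with the legs' outer faces on the other axis.

B is a spool: two coaxial disc flanges of radius 119 mm and thickness 11 mm, joined by a core cylinder of radius 21 mm and height 164 mm. The lower flange rests on z = 0 and the three cylinders share a vertical axis.

The spool is on top of the stool.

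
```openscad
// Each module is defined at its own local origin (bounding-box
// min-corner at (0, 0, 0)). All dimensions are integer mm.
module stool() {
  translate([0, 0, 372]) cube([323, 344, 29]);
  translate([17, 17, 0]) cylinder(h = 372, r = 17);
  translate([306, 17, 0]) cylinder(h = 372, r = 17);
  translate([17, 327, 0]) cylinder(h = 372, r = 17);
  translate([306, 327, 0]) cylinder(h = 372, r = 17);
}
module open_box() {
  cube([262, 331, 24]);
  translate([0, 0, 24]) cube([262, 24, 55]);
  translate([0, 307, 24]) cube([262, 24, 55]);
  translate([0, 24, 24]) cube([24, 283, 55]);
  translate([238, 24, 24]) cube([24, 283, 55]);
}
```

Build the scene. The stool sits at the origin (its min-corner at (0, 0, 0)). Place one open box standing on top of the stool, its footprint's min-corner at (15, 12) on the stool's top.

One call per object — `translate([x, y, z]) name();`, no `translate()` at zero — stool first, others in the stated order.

stool();
translate([15, 12, 401]) open_box();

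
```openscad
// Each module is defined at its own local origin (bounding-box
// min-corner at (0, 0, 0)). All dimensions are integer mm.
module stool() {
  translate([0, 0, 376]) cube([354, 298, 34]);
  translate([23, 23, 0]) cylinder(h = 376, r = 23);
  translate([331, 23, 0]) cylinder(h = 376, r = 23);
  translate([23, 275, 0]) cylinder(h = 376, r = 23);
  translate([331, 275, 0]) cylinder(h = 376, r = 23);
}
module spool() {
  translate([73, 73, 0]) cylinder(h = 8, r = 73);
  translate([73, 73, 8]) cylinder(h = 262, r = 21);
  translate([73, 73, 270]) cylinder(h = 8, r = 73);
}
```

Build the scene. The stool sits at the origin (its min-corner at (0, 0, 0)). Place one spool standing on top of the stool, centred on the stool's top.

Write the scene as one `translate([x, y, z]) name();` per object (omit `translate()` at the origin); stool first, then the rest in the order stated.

stool();
translate([104, 76, 410]) spool();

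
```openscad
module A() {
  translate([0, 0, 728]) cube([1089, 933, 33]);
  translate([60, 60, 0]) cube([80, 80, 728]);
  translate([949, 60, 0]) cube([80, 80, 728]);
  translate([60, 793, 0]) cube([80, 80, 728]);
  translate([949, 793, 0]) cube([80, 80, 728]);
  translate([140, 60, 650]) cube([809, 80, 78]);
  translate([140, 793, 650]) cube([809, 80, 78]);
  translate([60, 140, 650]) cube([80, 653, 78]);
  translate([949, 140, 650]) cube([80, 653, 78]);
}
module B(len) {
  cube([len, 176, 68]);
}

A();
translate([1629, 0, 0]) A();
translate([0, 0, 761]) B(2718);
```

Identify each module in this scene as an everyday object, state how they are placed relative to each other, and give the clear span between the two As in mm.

Second table starts at x = 1629; first ends at x = 1089; clear span = 1629 − 1089 = 540 mm.

A is a table. B is a beam. A beam spans the tops of two tables. The clear span between the two tables is 540 mm.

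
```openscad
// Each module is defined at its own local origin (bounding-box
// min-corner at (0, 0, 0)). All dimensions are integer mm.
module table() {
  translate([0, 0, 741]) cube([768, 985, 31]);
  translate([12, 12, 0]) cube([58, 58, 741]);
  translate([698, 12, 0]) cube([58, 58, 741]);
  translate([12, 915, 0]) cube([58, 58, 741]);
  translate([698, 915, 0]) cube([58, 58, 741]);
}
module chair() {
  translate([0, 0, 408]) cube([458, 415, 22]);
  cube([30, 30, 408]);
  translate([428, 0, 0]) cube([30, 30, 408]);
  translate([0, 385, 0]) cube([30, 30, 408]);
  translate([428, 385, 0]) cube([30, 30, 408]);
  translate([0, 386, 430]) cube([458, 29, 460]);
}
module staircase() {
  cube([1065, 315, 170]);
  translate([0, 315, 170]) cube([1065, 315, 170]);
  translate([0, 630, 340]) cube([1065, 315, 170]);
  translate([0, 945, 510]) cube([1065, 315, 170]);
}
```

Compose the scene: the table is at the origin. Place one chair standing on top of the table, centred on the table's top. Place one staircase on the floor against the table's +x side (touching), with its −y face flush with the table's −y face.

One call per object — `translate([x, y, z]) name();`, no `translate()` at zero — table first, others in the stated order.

table();
translate([155, 285, 772]) chair();
translate([768, 0, 0]) staircase();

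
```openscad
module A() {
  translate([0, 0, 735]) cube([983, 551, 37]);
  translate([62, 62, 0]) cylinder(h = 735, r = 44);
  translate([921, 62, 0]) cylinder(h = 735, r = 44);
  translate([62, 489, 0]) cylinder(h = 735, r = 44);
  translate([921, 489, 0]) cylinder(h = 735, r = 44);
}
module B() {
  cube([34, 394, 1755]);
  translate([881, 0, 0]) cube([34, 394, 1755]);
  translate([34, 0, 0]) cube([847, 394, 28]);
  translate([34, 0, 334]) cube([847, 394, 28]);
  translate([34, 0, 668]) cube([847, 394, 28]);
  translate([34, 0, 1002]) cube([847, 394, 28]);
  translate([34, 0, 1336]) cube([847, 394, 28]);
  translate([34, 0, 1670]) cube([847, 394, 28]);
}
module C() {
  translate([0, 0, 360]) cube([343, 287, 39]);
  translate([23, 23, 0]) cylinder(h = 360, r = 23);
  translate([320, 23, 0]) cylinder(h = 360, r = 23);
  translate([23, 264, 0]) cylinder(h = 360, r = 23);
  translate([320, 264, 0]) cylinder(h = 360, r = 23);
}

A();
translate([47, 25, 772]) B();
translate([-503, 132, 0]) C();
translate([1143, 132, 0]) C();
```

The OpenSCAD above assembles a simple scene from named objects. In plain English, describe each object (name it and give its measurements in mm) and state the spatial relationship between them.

A is a table with a 983×551 mm rectangular top, 37 mm thick, top surface at z = 772 mm, supported by four round legs of 88 mm diameter, each leg's bounding box inset 18 mm from the nearest pair of top edges, running from the floor.

B is a bookshelf 915 mm wide overall, 394 mm deep and 1755 mm tall. The two sides are 34 mm thick vertical panels. 6 horizontal shelves of 28 mm thickness span between the inner faces of the sides; the lowest shelf sits on the floor and shelves are stacked with a clear vertical gap of 306 mm between each pair.

C is a four-legged stool. The seat is 343×287 mm, 39 mm thick, top at z = 399 mm. It stands on four round legs, each 46 mm in diameter, from z = 0 to the seat underside, each leg's axis is inset half a diameter from the nearest pair of seat edges (so the leg's bounding box is flush with the corner).

The bookshelf is on top of the table. Two stools sit around the table at the −x, +x sides.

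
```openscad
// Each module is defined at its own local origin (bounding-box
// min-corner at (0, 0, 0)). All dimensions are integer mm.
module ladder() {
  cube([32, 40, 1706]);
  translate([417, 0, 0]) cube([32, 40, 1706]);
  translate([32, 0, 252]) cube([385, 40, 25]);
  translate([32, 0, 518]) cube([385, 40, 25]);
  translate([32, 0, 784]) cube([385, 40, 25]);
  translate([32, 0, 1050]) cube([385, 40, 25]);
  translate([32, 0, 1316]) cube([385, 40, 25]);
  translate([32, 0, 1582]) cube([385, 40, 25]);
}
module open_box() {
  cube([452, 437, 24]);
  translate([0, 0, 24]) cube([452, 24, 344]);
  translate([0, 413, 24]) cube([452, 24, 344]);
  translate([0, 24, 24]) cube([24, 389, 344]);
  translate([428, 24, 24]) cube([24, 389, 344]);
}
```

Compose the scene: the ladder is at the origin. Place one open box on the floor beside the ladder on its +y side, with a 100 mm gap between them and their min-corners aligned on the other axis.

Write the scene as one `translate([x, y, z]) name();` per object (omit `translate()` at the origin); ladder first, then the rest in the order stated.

ladder();
translate([0, 140, 0]) open_box();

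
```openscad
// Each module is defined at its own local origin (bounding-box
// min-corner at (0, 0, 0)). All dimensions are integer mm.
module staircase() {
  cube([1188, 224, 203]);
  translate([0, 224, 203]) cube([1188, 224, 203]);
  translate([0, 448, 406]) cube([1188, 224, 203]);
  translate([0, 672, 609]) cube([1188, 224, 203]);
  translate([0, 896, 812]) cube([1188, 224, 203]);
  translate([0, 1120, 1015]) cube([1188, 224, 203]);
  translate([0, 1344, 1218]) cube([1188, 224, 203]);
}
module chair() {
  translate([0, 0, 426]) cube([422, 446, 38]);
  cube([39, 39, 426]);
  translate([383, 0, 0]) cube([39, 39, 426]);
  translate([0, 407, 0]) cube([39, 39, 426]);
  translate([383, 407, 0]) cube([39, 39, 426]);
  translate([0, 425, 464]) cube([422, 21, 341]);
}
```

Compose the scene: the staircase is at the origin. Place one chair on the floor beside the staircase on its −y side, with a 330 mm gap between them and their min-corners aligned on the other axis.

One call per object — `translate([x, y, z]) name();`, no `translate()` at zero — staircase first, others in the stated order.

staircase();
translate([0, -776, 0]) chair();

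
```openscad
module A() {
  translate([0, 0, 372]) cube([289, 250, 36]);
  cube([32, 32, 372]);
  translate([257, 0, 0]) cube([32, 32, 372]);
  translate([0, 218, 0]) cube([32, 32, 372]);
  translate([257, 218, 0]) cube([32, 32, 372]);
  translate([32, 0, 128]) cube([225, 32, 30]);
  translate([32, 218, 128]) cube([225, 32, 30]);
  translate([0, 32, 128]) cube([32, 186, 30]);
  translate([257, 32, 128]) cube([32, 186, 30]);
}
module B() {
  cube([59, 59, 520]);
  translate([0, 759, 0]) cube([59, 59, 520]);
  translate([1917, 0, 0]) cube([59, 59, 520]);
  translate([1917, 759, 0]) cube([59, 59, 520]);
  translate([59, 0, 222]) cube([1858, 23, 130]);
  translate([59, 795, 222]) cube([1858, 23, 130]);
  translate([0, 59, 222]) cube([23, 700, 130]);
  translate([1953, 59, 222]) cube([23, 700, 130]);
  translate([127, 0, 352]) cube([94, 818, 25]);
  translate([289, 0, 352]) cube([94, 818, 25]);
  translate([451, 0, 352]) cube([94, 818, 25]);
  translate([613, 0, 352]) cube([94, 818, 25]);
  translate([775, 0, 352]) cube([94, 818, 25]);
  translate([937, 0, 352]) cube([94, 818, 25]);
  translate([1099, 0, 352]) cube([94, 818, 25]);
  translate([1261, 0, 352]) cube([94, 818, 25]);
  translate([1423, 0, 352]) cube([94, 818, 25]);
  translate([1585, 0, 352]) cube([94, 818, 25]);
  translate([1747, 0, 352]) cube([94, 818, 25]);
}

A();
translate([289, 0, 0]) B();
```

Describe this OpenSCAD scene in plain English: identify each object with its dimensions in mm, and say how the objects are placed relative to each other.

A is a four-legged stool. The seat is a 289×250×36 mm slab whose top surface is at z = 408 mm; four square legs, each 32×32 mm in cross-section, run from the floor (z = 0) to the underside of the seat, each flush with a corner of the seat. Four stretchers, 32 mm wide and 30 mm tall, connect adjacent legs with their undersides at z = 128 mm, each running between the inner faces of the legs it joins and aligned with the legs' outer faces on the other axis.

B is a bed frame 1976 mm long (x) by 818 mm wide (y). Four 59×59 mm corner posts, 520 mm tall, at the corners of the footprint. Four rails of 23 mm thickness and 130 mm height run between adjacent posts with their undersides at z = 222 mm, their outer faces flush with the outside of the frame (the two x-running rails run between the posts' inner faces; the two y-running rails run between the posts' inner faces). 11 slats, each 94 mm wide (x) and 25 mm thick, lie across the top of the two x-running rails, running the full 818 mm width of the frame in y; the slats are evenly spaced along x between the inner faces of the end posts with equal gaps (rounded down to the nearest mm) at the −x end and between each pair — any rounding remainder accumulates at the +x end.

The bed frame is against the stool's +x side, with their −y faces flush.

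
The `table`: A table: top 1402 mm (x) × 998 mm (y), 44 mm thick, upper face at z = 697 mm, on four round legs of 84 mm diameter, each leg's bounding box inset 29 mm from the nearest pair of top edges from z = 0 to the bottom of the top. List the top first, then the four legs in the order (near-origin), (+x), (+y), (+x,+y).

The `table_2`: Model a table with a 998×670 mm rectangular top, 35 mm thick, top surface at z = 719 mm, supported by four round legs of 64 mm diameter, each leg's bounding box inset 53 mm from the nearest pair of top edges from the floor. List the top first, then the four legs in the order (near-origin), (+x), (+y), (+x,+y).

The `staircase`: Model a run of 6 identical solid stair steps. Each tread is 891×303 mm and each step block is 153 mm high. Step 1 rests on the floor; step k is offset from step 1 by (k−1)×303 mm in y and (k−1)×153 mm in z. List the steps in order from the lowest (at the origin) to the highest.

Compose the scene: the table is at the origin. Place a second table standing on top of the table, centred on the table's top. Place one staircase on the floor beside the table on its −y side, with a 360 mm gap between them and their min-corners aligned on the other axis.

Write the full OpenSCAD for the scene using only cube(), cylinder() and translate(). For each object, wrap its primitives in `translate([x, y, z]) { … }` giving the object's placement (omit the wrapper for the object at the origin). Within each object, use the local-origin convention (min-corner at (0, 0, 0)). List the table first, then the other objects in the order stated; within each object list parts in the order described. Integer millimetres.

translate([0, 0, 653]) cube([1402, 998, 44]);
translate([71, 71, 0]) cylinder(h = 653, r = 42);
translate([1331, 71, 0]) cylinder(h = 653, r = 42);
translate([71, 927, 0]) cylinder(h = 653, r = 42);
translate([1331, 927, 0]) cylinder(h = 653, r = 42);
translate([202, 164, 697]) {
  translate([0, 0, 684]) cube([998, 670, 35]);
  translate([85, 85, 0]) cylinder(h = 684, r = 32);
  translate([913, 85, 0]) cylinder(h = 684, r = 32);
  translate([85, 585, 0]) cylinder(h = 684, r = 32);
  translate([913, 585, 0]) cylinder(h = 684, r = 32);
}
translate([0, -2178, 0]) {
  cube([891, 303, 153]);
  translate([0, 303, 153]) cube([891, 303, 153]);
  translate([0, 606, 306]) cube([891, 303, 153]);
  translate([0, 909, 459]) cube([891, 303, 153]);
  translate([0, 1212, 612]) cube([891, 303, 153]);
  translate([0, 1515, 765]) cube([891, 303, 153]);
}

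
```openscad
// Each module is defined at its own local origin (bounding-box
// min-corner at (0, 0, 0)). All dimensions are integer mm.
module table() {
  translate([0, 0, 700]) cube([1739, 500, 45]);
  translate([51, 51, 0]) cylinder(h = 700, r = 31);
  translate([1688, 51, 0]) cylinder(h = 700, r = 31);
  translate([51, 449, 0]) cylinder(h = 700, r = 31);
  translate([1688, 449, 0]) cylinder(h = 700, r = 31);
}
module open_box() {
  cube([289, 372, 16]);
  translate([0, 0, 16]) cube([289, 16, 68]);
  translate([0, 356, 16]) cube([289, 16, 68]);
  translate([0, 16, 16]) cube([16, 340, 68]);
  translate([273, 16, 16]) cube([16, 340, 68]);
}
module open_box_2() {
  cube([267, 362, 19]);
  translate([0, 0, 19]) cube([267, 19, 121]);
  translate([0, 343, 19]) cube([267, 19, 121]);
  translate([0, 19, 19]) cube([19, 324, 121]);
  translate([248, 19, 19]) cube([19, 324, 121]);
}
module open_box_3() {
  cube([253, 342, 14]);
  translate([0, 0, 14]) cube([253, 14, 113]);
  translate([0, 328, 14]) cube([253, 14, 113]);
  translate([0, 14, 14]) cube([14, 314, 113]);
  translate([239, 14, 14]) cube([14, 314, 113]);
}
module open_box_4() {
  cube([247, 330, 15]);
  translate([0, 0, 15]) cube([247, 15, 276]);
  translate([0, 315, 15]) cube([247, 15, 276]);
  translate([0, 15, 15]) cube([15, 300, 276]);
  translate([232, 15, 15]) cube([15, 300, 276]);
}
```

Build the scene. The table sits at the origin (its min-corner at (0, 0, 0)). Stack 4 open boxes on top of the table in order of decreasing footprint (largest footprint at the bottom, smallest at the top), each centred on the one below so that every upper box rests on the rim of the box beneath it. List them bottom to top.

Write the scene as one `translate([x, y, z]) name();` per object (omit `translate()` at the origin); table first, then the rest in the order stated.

table();
translate([725, 64, 745]) open_box();
translate([736, 69, 829]) open_box_2();
translate([743, 79, 969]) open_box_3();
translate([746, 85, 1096]) open_box_4();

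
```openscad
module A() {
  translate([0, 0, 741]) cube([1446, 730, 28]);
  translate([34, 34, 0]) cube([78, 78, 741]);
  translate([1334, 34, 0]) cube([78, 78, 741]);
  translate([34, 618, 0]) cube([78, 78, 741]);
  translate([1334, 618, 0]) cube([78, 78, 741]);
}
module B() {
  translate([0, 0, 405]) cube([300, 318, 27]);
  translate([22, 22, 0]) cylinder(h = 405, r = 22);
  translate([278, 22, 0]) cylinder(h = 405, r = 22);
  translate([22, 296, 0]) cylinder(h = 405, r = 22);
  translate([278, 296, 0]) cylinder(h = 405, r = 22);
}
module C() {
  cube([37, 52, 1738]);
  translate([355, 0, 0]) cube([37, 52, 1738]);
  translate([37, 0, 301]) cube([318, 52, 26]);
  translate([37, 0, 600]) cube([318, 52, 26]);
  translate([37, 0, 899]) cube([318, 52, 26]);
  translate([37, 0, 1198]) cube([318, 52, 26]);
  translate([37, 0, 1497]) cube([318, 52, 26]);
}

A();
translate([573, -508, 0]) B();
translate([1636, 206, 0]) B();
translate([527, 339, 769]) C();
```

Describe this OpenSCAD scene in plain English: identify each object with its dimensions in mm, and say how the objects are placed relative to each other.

A is a table with a 1446×730 mm rectangular top, 28 mm thick, top surface at z = 769 mm, supported by four 78×78 mm square legs, each inset 34 mm from the nearest pair of top edges, running from the floor.

B is a four-legged stool. The seat is 300×318 mm, 27 mm thick, top at z = 432 mm. It stands on four round legs, each 44 mm in diameter, from z = 0 to the seat underside, each leg's axis is inset half a diameter from the nearest pair of seat edges (so the leg's bounding box is flush with the corner).

C is a straight ladder. Two 37×52 mm vertical rails, 1738 mm tall, stand 392 mm apart (outside-to-outside) with their front faces coplanar on the −y side. 5 rungs, each 52 mm deep and 26 mm tall, span between the inner faces of the rails, front faces flush with the rails. The lowest rung's underside is at z = 301 mm and rungs are spaced 299 mm apart (underside to underside).

Two stools sit around the table at the −y, +x sides. The ladder is on top of the table, centred.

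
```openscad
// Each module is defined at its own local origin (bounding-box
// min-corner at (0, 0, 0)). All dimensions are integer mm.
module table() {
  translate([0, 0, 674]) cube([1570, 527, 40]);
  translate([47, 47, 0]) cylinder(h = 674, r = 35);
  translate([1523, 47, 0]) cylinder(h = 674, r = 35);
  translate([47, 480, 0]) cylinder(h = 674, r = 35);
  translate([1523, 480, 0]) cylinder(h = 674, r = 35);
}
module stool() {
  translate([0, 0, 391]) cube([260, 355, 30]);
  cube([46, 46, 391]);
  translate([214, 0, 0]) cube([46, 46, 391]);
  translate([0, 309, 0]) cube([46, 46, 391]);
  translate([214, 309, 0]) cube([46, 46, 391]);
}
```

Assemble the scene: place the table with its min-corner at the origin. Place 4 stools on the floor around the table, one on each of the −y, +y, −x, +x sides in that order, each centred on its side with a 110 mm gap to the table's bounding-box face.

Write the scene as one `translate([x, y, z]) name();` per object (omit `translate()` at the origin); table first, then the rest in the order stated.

table();
translate([655, -465, 0]) stool();
translate([655, 637, 0]) stool();
translate([-370, 86, 0]) stool();
translate([1680, 86, 0]) stool();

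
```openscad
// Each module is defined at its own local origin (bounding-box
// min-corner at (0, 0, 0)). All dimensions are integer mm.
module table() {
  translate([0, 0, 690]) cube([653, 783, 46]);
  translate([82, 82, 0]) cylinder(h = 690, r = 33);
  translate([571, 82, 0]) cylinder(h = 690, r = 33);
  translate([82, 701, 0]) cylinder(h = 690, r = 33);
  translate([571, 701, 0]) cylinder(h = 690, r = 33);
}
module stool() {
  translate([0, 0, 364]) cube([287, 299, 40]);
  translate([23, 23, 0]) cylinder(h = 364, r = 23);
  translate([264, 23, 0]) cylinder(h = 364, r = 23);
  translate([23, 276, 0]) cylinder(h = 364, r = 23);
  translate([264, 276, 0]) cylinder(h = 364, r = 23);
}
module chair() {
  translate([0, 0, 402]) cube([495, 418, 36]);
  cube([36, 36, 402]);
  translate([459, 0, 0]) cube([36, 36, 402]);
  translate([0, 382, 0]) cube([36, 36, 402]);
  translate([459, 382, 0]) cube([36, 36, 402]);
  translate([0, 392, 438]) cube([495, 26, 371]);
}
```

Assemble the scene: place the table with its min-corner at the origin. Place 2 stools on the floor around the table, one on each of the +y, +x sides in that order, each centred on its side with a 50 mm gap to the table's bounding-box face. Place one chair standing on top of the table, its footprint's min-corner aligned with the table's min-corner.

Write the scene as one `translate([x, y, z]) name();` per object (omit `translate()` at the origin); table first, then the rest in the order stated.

table();
translate([183, 833, 0]) stool();
translate([703, 242, 0]) stool();
translate([0, 0, 736]) chair();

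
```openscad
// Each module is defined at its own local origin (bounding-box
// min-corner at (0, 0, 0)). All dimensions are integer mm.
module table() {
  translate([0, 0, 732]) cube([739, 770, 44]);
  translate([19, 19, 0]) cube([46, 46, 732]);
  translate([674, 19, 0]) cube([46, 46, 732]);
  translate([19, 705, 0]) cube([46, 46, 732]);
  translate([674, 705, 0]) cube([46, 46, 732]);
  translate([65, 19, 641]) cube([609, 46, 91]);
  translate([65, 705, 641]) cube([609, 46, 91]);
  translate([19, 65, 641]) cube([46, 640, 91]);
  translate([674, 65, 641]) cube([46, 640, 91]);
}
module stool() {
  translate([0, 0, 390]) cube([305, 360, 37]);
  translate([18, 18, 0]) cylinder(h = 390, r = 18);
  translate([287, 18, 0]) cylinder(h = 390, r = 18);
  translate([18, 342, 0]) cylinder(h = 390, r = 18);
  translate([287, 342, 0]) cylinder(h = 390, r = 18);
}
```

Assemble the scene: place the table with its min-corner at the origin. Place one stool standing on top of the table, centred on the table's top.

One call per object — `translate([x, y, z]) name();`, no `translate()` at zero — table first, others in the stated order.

table();
translate([217, 205, 776]) stool();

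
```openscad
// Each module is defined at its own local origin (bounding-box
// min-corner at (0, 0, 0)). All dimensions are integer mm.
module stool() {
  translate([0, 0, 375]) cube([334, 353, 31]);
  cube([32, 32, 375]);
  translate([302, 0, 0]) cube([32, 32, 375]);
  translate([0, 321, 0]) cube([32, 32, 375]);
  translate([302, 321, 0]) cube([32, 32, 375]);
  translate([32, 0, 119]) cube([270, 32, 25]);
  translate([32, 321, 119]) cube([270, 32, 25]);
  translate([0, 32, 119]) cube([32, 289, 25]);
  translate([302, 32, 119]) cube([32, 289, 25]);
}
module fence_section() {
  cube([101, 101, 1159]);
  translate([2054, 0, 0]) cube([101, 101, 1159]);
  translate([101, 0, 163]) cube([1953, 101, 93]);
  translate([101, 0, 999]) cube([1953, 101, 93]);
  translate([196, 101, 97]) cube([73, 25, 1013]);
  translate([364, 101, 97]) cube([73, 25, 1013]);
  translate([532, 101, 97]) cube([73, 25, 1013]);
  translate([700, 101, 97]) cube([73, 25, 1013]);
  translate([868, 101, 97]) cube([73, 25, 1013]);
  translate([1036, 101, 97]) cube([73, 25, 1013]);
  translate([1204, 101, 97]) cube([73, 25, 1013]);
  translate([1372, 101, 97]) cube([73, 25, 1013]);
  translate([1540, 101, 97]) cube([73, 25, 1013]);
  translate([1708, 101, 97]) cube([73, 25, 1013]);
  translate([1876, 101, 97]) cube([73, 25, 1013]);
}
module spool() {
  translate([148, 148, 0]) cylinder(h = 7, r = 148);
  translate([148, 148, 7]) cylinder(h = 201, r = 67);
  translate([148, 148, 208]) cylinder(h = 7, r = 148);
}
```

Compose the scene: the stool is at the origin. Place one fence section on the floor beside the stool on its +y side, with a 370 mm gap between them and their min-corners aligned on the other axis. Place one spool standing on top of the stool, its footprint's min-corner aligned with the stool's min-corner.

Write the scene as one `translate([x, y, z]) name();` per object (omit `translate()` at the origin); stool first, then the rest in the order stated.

stool();
translate([0, 723, 0]) fence_section();
translate([0, 0, 406]) spool();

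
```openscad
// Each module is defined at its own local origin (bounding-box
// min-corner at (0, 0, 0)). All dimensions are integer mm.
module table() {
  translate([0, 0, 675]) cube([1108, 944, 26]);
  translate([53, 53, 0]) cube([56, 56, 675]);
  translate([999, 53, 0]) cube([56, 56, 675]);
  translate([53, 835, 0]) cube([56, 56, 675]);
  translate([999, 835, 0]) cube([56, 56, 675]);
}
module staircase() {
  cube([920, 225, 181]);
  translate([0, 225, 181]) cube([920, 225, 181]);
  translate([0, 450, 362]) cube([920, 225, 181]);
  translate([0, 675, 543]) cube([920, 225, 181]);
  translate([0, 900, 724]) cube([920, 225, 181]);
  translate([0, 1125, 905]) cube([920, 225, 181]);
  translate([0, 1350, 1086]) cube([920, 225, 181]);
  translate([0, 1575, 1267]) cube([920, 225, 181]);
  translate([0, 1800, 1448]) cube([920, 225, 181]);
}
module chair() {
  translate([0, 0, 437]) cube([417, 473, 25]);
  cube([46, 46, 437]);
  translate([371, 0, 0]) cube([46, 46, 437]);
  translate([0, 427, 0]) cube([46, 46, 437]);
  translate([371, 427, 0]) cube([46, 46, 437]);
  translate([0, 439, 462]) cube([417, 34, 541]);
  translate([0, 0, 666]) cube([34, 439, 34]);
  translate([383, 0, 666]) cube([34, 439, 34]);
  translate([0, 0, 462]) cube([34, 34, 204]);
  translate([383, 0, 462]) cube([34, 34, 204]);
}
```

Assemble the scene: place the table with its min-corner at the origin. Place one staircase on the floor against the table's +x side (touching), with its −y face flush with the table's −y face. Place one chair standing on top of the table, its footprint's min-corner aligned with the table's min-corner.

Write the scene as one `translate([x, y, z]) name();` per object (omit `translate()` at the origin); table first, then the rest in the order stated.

table();
translate([1108, 0, 0]) staircase();
translate([0, 0, 701]) chair();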